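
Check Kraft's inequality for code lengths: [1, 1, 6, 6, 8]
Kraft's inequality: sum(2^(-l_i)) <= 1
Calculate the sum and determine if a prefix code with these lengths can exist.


Sum = 2^(-1) + 2^(-1) + 2^(-6) + 2^(-6) + 2^(-8)
    = 0.5 + 0.5 + 0.015625 + 0.015625 + 0.00390625
    = 265/256 = 1.03515625
Since 1.03515625 > 1, Kraft's inequality is NOT satisfied.
A prefix code with these lengths CANNOT exist.

Kraft sum = 1.03515625. Not satisfied.


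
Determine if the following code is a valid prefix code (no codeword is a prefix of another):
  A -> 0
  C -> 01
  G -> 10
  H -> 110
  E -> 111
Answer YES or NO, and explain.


Checking each pair (does one codeword prefix another?):
  A='0' vs C='01': prefix -- VIOLATION

NO -- this is NOT a valid prefix code. A (0) is a prefix of C (01).


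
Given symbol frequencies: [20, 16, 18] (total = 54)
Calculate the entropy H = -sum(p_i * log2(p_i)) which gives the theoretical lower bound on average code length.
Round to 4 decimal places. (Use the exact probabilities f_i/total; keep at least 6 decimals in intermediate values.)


Per-symbol terms -p_i * log2(p_i) with p_i = f_i/54:
  p = 20/54 = 0.370370: log2(p) = -1.432959, -p*log2(p) = 0.530726
  p = 16/54 = 0.296296: log2(p) = -1.754888, -p*log2(p) = 0.519967
  p = 18/54 = 0.333333: log2(p) = -1.584963, -p*log2(p) = 0.528321
H = 0.530726 + 0.519967 + 0.528321 = 1.579014

H = 1.579 bits/symbol


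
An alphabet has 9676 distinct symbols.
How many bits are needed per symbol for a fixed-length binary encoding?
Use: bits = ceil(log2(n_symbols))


log2(9676) = 13.2402
Bracket: 2^13 = 8192 < 9676 <= 2^14 = 16384
So ceil(log2(9676)) = 14

bits = ceil(log2(9676)) = ceil(13.2402) = 14 bits


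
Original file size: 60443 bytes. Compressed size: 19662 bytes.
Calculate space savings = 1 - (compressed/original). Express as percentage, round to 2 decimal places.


ratio = compressed/original = 19662/60443 = 0.325298
savings = 1 - ratio = 1 - 0.325298 = 0.674702
as a percentage: 0.674702 * 100 = 67.47%

Space savings = 1 - 19662/60443 = 67.47%


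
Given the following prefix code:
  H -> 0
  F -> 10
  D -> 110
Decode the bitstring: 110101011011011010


Decoding step by step:
Bits 110 -> D
Bits 10 -> F
Bits 10 -> F
Bits 110 -> D
Bits 110 -> D
Bits 110 -> D
Bits 10 -> F


Decoded message: DFFDDDF


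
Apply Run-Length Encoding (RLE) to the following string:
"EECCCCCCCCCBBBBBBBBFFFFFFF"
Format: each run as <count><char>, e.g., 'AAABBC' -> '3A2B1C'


Scanning runs left to right:
  i=0: run of 'E' x 2 -> '2E'
  i=2: run of 'C' x 9 -> '9C'
  i=11: run of 'B' x 8 -> '8B'
  i=19: run of 'F' x 7 -> '7F'

RLE = 2E9C8B7F


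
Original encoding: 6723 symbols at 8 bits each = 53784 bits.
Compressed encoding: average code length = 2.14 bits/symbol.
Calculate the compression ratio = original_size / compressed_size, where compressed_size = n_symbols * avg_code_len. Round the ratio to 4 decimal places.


original_size = n_symbols * orig_bits = 6723 * 8 = 53784 bits
compressed_size = n_symbols * avg_code_len = 6723 * 2.14 = 14387.22 bits
ratio = original_size / compressed_size = 53784 / 14387.22 = 3.7383

Compression ratio = 3.7383


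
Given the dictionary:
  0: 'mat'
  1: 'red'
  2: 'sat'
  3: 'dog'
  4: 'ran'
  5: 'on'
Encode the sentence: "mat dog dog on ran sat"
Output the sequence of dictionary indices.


Look up each word in the dictionary:
  'mat' -> 0
  'dog' -> 3
  'dog' -> 3
  'on' -> 5
  'ran' -> 4
  'sat' -> 2

Encoded: [0, 3, 3, 5, 4, 2]


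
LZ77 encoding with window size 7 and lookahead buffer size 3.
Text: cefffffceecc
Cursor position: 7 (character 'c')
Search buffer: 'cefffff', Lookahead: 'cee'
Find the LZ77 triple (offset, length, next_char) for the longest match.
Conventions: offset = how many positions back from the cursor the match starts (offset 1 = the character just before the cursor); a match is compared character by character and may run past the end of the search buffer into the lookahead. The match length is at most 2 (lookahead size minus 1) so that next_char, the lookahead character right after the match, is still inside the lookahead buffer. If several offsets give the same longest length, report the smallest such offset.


Try each offset into the search buffer:
  offset=1 (pos 6, char 'f'): match length 0
  offset=2 (pos 5, char 'f'): match length 0
  offset=3 (pos 4, char 'f'): match length 0
  offset=4 (pos 3, char 'f'): match length 0
  offset=5 (pos 2, char 'f'): match length 0
  offset=6 (pos 1, char 'e'): match length 0
  offset=7 (pos 0, char 'c'): match length 2
Longest match has length 2 at offset 7.
next_char = character at position 7 + 2 = 9 -> 'e'

Best match: offset=7, length=2 (matching 'ce' starting at position 0)
LZ77 triple: (7, 2, 'e')


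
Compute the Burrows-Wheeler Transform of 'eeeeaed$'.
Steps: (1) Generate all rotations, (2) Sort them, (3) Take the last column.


Rotations (sorted):
  0: $eeeeaed -> last char: d
  1: aed$eeee -> last char: e
  2: d$eeeeae -> last char: e
  3: eaed$eee -> last char: e
  4: ed$eeeea -> last char: a
  5: eeaed$ee -> last char: e
  6: eeeaed$e -> last char: e
  7: eeeeaed$ -> last char: $


BWT = deeeaee$


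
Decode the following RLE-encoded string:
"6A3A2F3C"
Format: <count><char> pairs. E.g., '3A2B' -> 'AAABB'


Expanding each <count><char> pair:
  6A -> 'AAAAAA'
  3A -> 'AAA'
  2F -> 'FF'
  3C -> 'CCC'

Decoded = AAAAAAAAAFFCCC


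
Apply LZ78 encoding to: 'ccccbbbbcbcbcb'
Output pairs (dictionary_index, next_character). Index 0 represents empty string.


LZ78 encoding steps:
Dictionary: {0: ''}
Step 1: w='' (idx 0), next='c' -> output (0, 'c'), add 'c' as idx 1
Step 2: w='c' (idx 1), next='c' -> output (1, 'c'), add 'cc' as idx 2
Step 3: w='c' (idx 1), next='b' -> output (1, 'b'), add 'cb' as idx 3
Step 4: w='' (idx 0), next='b' -> output (0, 'b'), add 'b' as idx 4
Step 5: w='b' (idx 4), next='b' -> output (4, 'b'), add 'bb' as idx 5
Step 6: w='cb' (idx 3), next='c' -> output (3, 'c'), add 'cbc' as idx 6
Step 7: w='b' (idx 4), next='c' -> output (4, 'c'), add 'bc' as idx 7
Step 8: w='b' (idx 4), end of input -> output (4, '')


Encoded: [(0, 'c'), (1, 'c'), (1, 'b'), (0, 'b'), (4, 'b'), (3, 'c'), (4, 'c'), (4, '')]


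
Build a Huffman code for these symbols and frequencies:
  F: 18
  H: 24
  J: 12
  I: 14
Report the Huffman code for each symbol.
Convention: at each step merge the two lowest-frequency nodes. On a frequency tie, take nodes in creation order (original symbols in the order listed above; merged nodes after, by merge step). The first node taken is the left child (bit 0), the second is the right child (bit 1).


Huffman tree construction:
Step 1: Merge J(12) + I(14) = 26
Step 2: Merge F(18) + H(24) = 42
Step 3: Merge (J+I)(26) + (F+H)(42) = 68
Read each symbol's code off the tree from the root (left child = 0, right child = 1).

Codes:
  F: 10 (length 2)
  H: 11 (length 2)
  J: 00 (length 2)
  I: 01 (length 2)
Average code length: 136/68 = 2.0000 bits/symbol


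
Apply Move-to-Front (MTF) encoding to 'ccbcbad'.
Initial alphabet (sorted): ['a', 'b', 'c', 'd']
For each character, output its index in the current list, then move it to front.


MTF encoding:
'c': index 2 in ['a', 'b', 'c', 'd'] -> ['c', 'a', 'b', 'd']
'c': index 0 in ['c', 'a', 'b', 'd'] -> ['c', 'a', 'b', 'd']
'b': index 2 in ['c', 'a', 'b', 'd'] -> ['b', 'c', 'a', 'd']
'c': index 1 in ['b', 'c', 'a', 'd'] -> ['c', 'b', 'a', 'd']
'b': index 1 in ['c', 'b', 'a', 'd'] -> ['b', 'c', 'a', 'd']
'a': index 2 in ['b', 'c', 'a', 'd'] -> ['a', 'b', 'c', 'd']
'd': index 3 in ['a', 'b', 'c', 'd'] -> ['d', 'a', 'b', 'c']


Output: [2, 0, 2, 1, 1, 2, 3]


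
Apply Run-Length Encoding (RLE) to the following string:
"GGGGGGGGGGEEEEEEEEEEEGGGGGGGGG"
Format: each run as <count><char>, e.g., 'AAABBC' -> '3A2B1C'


Scanning runs left to right:
  i=0: run of 'G' x 10 -> '10G'
  i=10: run of 'E' x 11 -> '11E'
  i=21: run of 'G' x 9 -> '9G'

RLE = 10G11E9G


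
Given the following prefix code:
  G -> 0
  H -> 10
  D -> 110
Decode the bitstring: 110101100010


Decoding step by step:
Bits 110 -> D
Bits 10 -> H
Bits 110 -> D
Bits 0 -> G
Bits 0 -> G
Bits 10 -> H


Decoded message: DHDGGH


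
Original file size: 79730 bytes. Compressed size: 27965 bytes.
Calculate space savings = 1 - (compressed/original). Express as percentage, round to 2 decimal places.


ratio = compressed/original = 27965/79730 = 0.350746
savings = 1 - ratio = 1 - 0.350746 = 0.649254
as a percentage: 0.649254 * 100 = 64.93%

Space savings = 1 - 27965/79730 = 64.93%


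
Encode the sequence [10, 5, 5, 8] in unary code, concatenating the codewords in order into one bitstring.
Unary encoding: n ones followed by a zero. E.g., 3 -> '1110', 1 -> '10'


Encode each number as n ones followed by a terminating 0:
  10 -> 11111111110 (11 bits)
  5 -> 111110 (6 bits)
  5 -> 111110 (6 bits)
  8 -> 111111110 (9 bits)
Total length = 11 + 6 + 6 + 9 = 32 bits.

Unary([10, 5, 5, 8]) = 11111111110111110111110111111110 (32 bits)


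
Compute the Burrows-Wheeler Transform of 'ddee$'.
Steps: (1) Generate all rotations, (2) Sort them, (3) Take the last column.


Rotations (sorted):
  0: $ddee -> last char: e
  1: ddee$ -> last char: $
  2: dee$d -> last char: d
  3: e$dde -> last char: e
  4: ee$dd -> last char: d


BWT = e$ded


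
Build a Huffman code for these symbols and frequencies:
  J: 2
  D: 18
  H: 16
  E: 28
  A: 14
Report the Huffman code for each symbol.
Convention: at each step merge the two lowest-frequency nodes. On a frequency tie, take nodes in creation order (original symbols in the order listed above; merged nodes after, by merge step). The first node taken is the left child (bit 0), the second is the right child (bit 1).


Huffman tree construction:
Step 1: Merge J(2) + A(14) = 16
Step 2: Merge H(16) + (J+A)(16) = 32
Step 3: Merge D(18) + E(28) = 46
Step 4: Merge (H+(J+A))(32) + (D+E)(46) = 78
Read each symbol's code off the tree from the root (left child = 0, right child = 1).

Codes:
  J: 010 (length 3)
  D: 10 (length 2)
  H: 00 (length 2)
  E: 11 (length 2)
  A: 011 (length 3)
Average code length: 172/78 = 2.2051 bits/symbol


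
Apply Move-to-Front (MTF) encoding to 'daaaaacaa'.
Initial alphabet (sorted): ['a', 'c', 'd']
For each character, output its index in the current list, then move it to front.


MTF encoding:
'd': index 2 in ['a', 'c', 'd'] -> ['d', 'a', 'c']
'a': index 1 in ['d', 'a', 'c'] -> ['a', 'd', 'c']
'a': index 0 in ['a', 'd', 'c'] -> ['a', 'd', 'c']
'a': index 0 in ['a', 'd', 'c'] -> ['a', 'd', 'c']
'a': index 0 in ['a', 'd', 'c'] -> ['a', 'd', 'c']
'a': index 0 in ['a', 'd', 'c'] -> ['a', 'd', 'c']
'c': index 2 in ['a', 'd', 'c'] -> ['c', 'a', 'd']
'a': index 1 in ['c', 'a', 'd'] -> ['a', 'c', 'd']
'a': index 0 in ['a', 'c', 'd'] -> ['a', 'c', 'd']


Output: [2, 1, 0, 0, 0, 0, 2, 1, 0]


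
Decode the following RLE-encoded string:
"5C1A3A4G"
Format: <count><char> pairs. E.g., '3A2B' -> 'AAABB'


Expanding each <count><char> pair:
  5C -> 'CCCCC'
  1A -> 'A'
  3A -> 'AAA'
  4G -> 'GGGG'

Decoded = CCCCCAAAAGGGG


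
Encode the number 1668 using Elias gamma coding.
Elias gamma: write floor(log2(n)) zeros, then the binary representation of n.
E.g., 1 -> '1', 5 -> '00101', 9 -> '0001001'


num_bits = floor(log2(1668)) + 1 = 11
leading_zeros = num_bits - 1 = 10
binary(1668) = 11010000100

Elias gamma(1668) = '0000000000' + '11010000100' = 000000000011010000100 (21 bits)


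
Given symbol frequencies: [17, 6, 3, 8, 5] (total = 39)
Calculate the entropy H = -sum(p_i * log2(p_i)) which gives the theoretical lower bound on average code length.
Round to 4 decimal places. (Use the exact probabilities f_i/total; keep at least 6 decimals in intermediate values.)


Per-symbol terms -p_i * log2(p_i) with p_i = f_i/39:
  p = 17/39 = 0.435897: log2(p) = -1.197939, -p*log2(p) = 0.522179
  p = 6/39 = 0.153846: log2(p) = -2.700440, -p*log2(p) = 0.415452
  p = 3/39 = 0.076923: log2(p) = -3.700440, -p*log2(p) = 0.284649
  p = 8/39 = 0.205128: log2(p) = -2.285402, -p*log2(p) = 0.468800
  p = 5/39 = 0.128205: log2(p) = -2.963474, -p*log2(p) = 0.379933
H = 0.522179 + 0.415452 + 0.284649 + 0.468800 + 0.379933 = 2.071013

H = 2.071 bits/symbol


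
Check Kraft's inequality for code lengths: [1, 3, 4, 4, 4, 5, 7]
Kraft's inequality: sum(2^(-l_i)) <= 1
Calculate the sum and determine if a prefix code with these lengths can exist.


Sum = 2^(-1) + 2^(-3) + 2^(-4) + 2^(-4) + 2^(-4) + 2^(-5) + 2^(-7)
    = 0.5 + 0.125 + 0.0625 + 0.0625 + 0.0625 + 0.03125 + 0.0078125
    = 109/128 = 0.8515625
Since 0.8515625 <= 1, Kraft's inequality IS satisfied.
A prefix code with these lengths CAN exist.

Kraft sum = 0.8515625. Satisfied.


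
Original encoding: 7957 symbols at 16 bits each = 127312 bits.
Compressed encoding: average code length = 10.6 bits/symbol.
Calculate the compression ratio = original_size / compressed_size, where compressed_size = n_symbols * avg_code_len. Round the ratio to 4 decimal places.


original_size = n_symbols * orig_bits = 7957 * 16 = 127312 bits
compressed_size = n_symbols * avg_code_len = 7957 * 10.6 = 84344.2 bits
ratio = original_size / compressed_size = 127312 / 84344.2 = 1.5094

Compression ratio = 1.5094


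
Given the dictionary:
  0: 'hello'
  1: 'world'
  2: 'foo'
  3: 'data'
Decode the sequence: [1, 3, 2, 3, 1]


Look up each index in the dictionary:
  1 -> 'world'
  3 -> 'data'
  2 -> 'foo'
  3 -> 'data'
  1 -> 'world'

Decoded: "world data foo data world"


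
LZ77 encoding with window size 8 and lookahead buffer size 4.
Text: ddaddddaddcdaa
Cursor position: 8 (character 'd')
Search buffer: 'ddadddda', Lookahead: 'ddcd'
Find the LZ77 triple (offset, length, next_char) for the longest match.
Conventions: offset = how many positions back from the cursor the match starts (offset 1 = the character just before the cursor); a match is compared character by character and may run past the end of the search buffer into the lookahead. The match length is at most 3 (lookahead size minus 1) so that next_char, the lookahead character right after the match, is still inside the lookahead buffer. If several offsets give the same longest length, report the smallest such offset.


Try each offset into the search buffer:
  offset=1 (pos 7, char 'a'): match length 0
  offset=2 (pos 6, char 'd'): match length 1
  offset=3 (pos 5, char 'd'): match length 2
  offset=4 (pos 4, char 'd'): match length 2
  offset=5 (pos 3, char 'd'): match length 2
  offset=6 (pos 2, char 'a'): match length 0
  offset=7 (pos 1, char 'd'): match length 1
  offset=8 (pos 0, char 'd'): match length 2
Longest match has length 2, found at offsets 3, 4, 5, 8; take the smallest, offset 3.
next_char = character at position 8 + 2 = 10 -> 'c'

Best match: offset=3, length=2 (matching 'dd' starting at position 5)
LZ77 triple: (3, 2, 'c')


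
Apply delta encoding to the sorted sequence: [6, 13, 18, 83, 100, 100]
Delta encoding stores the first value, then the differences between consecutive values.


First value: 6
Deltas:
  13 - 6 = 7
  18 - 13 = 5
  83 - 18 = 65
  100 - 83 = 17
  100 - 100 = 0


Delta encoded: [6, 7, 5, 65, 17, 0]


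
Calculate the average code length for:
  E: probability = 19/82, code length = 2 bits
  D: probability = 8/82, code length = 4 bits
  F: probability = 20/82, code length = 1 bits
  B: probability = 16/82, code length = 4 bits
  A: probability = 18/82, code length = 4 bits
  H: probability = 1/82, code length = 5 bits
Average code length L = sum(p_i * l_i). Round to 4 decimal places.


Weighted contributions p_i * l_i:
  E: (19/82) * 2 = 38/82
  D: (8/82) * 4 = 32/82
  F: (20/82) * 1 = 20/82
  B: (16/82) * 4 = 64/82
  A: (18/82) * 4 = 72/82
  H: (1/82) * 5 = 5/82
Sum = (38 + 32 + 20 + 64 + 72 + 5)/82 = 231/82

L = 231/82 = 2.8171 bits/symbol


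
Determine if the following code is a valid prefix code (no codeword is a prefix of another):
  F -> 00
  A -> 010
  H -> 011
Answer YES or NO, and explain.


Checking each pair (does one codeword prefix another?):
  F='00' vs A='010': no prefix
  F='00' vs H='011': no prefix
  A='010' vs F='00': no prefix
  A='010' vs H='011': no prefix
  H='011' vs F='00': no prefix
  H='011' vs A='010': no prefix
No violation found over all pairs.

YES -- this is a valid prefix code. No codeword is a prefix of any other codeword.


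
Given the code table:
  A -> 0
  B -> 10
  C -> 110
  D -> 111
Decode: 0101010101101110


Decoding:
0 -> A
10 -> B
10 -> B
10 -> B
10 -> B
110 -> C
111 -> D
0 -> A


Result: ABBBBCDA


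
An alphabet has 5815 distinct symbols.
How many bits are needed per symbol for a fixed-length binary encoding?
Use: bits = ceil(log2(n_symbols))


log2(5815) = 12.5056
Bracket: 2^12 = 4096 < 5815 <= 2^13 = 8192
So ceil(log2(5815)) = 13

bits = ceil(log2(5815)) = ceil(12.5056) = 13 bits


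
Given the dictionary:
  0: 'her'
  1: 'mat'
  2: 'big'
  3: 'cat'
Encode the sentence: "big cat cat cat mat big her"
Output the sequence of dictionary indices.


Look up each word in the dictionary:
  'big' -> 2
  'cat' -> 3
  'cat' -> 3
  'cat' -> 3
  'mat' -> 1
  'big' -> 2
  'her' -> 0

Encoded: [2, 3, 3, 3, 1, 2, 0]


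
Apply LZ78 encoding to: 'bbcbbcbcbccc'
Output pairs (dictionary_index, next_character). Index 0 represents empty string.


LZ78 encoding steps:
Dictionary: {0: ''}
Step 1: w='' (idx 0), next='b' -> output (0, 'b'), add 'b' as idx 1
Step 2: w='b' (idx 1), next='c' -> output (1, 'c'), add 'bc' as idx 2
Step 3: w='b' (idx 1), next='b' -> output (1, 'b'), add 'bb' as idx 3
Step 4: w='' (idx 0), next='c' -> output (0, 'c'), add 'c' as idx 4
Step 5: w='bc' (idx 2), next='b' -> output (2, 'b'), add 'bcb' as idx 5
Step 6: w='c' (idx 4), next='c' -> output (4, 'c'), add 'cc' as idx 6
Step 7: w='c' (idx 4), end of input -> output (4, '')


Encoded: [(0, 'b'), (1, 'c'), (1, 'b'), (0, 'c'), (2, 'b'), (4, 'c'), (4, '')]


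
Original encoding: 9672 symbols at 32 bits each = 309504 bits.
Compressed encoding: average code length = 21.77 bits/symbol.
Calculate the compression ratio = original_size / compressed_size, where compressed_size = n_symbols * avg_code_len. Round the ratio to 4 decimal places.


original_size = n_symbols * orig_bits = 9672 * 32 = 309504 bits
compressed_size = n_symbols * avg_code_len = 9672 * 21.77 = 210559.44 bits
ratio = original_size / compressed_size = 309504 / 210559.44 = 1.4699

Compression ratio = 1.4699


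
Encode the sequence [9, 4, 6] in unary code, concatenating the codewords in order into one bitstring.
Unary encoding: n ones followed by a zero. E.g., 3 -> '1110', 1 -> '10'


Encode each number as n ones followed by a terminating 0:
  9 -> 1111111110 (10 bits)
  4 -> 11110 (5 bits)
  6 -> 1111110 (7 bits)
Total length = 10 + 5 + 7 = 22 bits.

Unary([9, 4, 6]) = 1111111110111101111110 (22 bits)


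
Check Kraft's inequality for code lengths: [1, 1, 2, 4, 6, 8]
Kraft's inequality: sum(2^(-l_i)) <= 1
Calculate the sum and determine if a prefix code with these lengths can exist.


Sum = 2^(-1) + 2^(-1) + 2^(-2) + 2^(-4) + 2^(-6) + 2^(-8)
    = 0.5 + 0.5 + 0.25 + 0.0625 + 0.015625 + 0.00390625
    = 341/256 = 1.33203125
Since 1.33203125 > 1, Kraft's inequality is NOT satisfied.
A prefix code with these lengths CANNOT exist.

Kraft sum = 1.33203125. Not satisfied.


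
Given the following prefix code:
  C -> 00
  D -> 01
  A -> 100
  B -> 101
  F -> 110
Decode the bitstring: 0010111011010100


Decoding step by step:
Bits 00 -> C
Bits 101 -> B
Bits 110 -> F
Bits 110 -> F
Bits 101 -> B
Bits 00 -> C


Decoded message: CBFFBC


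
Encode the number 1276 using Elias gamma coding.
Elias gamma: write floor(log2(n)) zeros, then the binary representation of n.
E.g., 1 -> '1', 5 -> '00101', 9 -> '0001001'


num_bits = floor(log2(1276)) + 1 = 11
leading_zeros = num_bits - 1 = 10
binary(1276) = 10011111100

Elias gamma(1276) = '0000000000' + '10011111100' = 000000000010011111100 (21 bits)


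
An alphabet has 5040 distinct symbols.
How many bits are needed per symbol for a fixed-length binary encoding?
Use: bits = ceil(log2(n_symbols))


log2(5040) = 12.2992
Bracket: 2^12 = 4096 < 5040 <= 2^13 = 8192
So ceil(log2(5040)) = 13

bits = ceil(log2(5040)) = ceil(12.2992) = 13 bits


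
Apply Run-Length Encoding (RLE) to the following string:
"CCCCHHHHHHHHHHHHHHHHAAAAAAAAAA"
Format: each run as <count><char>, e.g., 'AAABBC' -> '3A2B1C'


Scanning runs left to right:
  i=0: run of 'C' x 4 -> '4C'
  i=4: run of 'H' x 16 -> '16H'
  i=20: run of 'A' x 10 -> '10A'

RLE = 4C16H10A


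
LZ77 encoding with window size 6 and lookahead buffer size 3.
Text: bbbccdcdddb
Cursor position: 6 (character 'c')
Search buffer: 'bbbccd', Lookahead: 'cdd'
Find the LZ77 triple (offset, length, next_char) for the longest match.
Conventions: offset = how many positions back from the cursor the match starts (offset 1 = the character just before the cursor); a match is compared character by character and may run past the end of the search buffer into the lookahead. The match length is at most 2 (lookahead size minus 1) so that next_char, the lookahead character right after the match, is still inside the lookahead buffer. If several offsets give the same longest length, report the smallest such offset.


Try each offset into the search buffer:
  offset=1 (pos 5, char 'd'): match length 0
  offset=2 (pos 4, char 'c'): match length 2
  offset=3 (pos 3, char 'c'): match length 1
  offset=4 (pos 2, char 'b'): match length 0
  offset=5 (pos 1, char 'b'): match length 0
  offset=6 (pos 0, char 'b'): match length 0
Longest match has length 2 at offset 2.
next_char = character at position 6 + 2 = 8 -> 'd'

Best match: offset=2, length=2 (matching 'cd' starting at position 4)
LZ77 triple: (2, 2, 'd')


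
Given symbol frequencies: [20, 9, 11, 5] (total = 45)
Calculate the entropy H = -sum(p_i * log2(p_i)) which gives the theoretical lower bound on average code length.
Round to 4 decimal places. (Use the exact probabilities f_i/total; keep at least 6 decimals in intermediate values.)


Per-symbol terms -p_i * log2(p_i) with p_i = f_i/45:
  p = 20/45 = 0.444444: log2(p) = -1.169925, -p*log2(p) = 0.519967
  p = 9/45 = 0.200000: log2(p) = -2.321928, -p*log2(p) = 0.464386
  p = 11/45 = 0.244444: log2(p) = -2.032421, -p*log2(p) = 0.496814
  p = 5/45 = 0.111111: log2(p) = -3.169925, -p*log2(p) = 0.352214
H = 0.519967 + 0.464386 + 0.496814 + 0.352214 = 1.833381

H = 1.8334 bits/symbol


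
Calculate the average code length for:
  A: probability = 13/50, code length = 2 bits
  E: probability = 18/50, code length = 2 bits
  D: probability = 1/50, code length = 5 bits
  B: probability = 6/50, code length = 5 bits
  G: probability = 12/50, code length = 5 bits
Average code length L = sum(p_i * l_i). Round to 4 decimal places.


Weighted contributions p_i * l_i:
  A: (13/50) * 2 = 26/50
  E: (18/50) * 2 = 36/50
  D: (1/50) * 5 = 5/50
  B: (6/50) * 5 = 30/50
  G: (12/50) * 5 = 60/50
Sum = (26 + 36 + 5 + 30 + 60)/50 = 157/50

L = 157/50 = 3.1400 bits/symbol


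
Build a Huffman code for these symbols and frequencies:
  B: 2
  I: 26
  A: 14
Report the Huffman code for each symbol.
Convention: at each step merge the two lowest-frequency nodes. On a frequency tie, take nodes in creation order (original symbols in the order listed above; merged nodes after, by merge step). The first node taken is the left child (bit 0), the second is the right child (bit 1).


Huffman tree construction:
Step 1: Merge B(2) + A(14) = 16
Step 2: Merge (B+A)(16) + I(26) = 42
Read each symbol's code off the tree from the root (left child = 0, right child = 1).

Codes:
  B: 00 (length 2)
  I: 1 (length 1)
  A: 01 (length 2)
Average code length: 58/42 = 1.3810 bits/symbol


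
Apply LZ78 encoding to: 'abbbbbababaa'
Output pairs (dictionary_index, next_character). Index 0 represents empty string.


LZ78 encoding steps:
Dictionary: {0: ''}
Step 1: w='' (idx 0), next='a' -> output (0, 'a'), add 'a' as idx 1
Step 2: w='' (idx 0), next='b' -> output (0, 'b'), add 'b' as idx 2
Step 3: w='b' (idx 2), next='b' -> output (2, 'b'), add 'bb' as idx 3
Step 4: w='bb' (idx 3), next='a' -> output (3, 'a'), add 'bba' as idx 4
Step 5: w='b' (idx 2), next='a' -> output (2, 'a'), add 'ba' as idx 5
Step 6: w='ba' (idx 5), next='a' -> output (5, 'a'), add 'baa' as idx 6


Encoded: [(0, 'a'), (0, 'b'), (2, 'b'), (3, 'a'), (2, 'a'), (5, 'a')]


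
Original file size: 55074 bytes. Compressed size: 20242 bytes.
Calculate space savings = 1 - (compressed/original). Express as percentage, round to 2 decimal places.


ratio = compressed/original = 20242/55074 = 0.367542
savings = 1 - ratio = 1 - 0.367542 = 0.632458
as a percentage: 0.632458 * 100 = 63.25%

Space savings = 1 - 20242/55074 = 63.25%


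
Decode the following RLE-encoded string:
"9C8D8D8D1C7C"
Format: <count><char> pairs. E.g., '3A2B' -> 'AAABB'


Expanding each <count><char> pair:
  9C -> 'CCCCCCCCC'
  8D -> 'DDDDDDDD'
  8D -> 'DDDDDDDD'
  8D -> 'DDDDDDDD'
  1C -> 'C'
  7C -> 'CCCCCCC'

Decoded = CCCCCCCCCDDDDDDDDDDDDDDDDDDDDDDDDCCCCCCCC


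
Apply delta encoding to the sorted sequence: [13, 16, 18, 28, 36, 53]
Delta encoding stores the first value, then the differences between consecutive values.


First value: 13
Deltas:
  16 - 13 = 3
  18 - 16 = 2
  28 - 18 = 10
  36 - 28 = 8
  53 - 36 = 17


Delta encoded: [13, 3, 2, 10, 8, 17]


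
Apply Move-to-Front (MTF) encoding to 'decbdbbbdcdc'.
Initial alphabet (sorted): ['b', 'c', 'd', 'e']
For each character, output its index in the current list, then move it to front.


MTF encoding:
'd': index 2 in ['b', 'c', 'd', 'e'] -> ['d', 'b', 'c', 'e']
'e': index 3 in ['d', 'b', 'c', 'e'] -> ['e', 'd', 'b', 'c']
'c': index 3 in ['e', 'd', 'b', 'c'] -> ['c', 'e', 'd', 'b']
'b': index 3 in ['c', 'e', 'd', 'b'] -> ['b', 'c', 'e', 'd']
'd': index 3 in ['b', 'c', 'e', 'd'] -> ['d', 'b', 'c', 'e']
'b': index 1 in ['d', 'b', 'c', 'e'] -> ['b', 'd', 'c', 'e']
'b': index 0 in ['b', 'd', 'c', 'e'] -> ['b', 'd', 'c', 'e']
'b': index 0 in ['b', 'd', 'c', 'e'] -> ['b', 'd', 'c', 'e']
'd': index 1 in ['b', 'd', 'c', 'e'] -> ['d', 'b', 'c', 'e']
'c': index 2 in ['d', 'b', 'c', 'e'] -> ['c', 'd', 'b', 'e']
'd': index 1 in ['c', 'd', 'b', 'e'] -> ['d', 'c', 'b', 'e']
'c': index 1 in ['d', 'c', 'b', 'e'] -> ['c', 'd', 'b', 'e']


Output: [2, 3, 3, 3, 3, 1, 0, 0, 1, 2, 1, 1]


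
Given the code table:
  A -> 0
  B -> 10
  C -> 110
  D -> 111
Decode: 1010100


Decoding:
10 -> B
10 -> B
10 -> B
0 -> A


Result: BBBA


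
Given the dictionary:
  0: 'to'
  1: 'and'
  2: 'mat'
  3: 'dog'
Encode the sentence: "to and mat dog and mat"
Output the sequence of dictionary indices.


Look up each word in the dictionary:
  'to' -> 0
  'and' -> 1
  'mat' -> 2
  'dog' -> 3
  'and' -> 1
  'mat' -> 2

Encoded: [0, 1, 2, 3, 1, 2]


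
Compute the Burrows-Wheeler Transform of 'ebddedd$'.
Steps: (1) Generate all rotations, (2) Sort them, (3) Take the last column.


Rotations (sorted):
  0: $ebddedd -> last char: d
  1: bddedd$e -> last char: e
  2: d$ebdded -> last char: d
  3: dd$ebdde -> last char: e
  4: ddedd$eb -> last char: b
  5: dedd$ebd -> last char: d
  6: ebddedd$ -> last char: $
  7: edd$ebdd -> last char: d


BWT = dedebd$d


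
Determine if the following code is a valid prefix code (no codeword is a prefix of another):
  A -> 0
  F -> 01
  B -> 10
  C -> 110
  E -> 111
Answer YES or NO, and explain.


Checking each pair (does one codeword prefix another?):
  A='0' vs F='01': prefix -- VIOLATION

NO -- this is NOT a valid prefix code. A (0) is a prefix of F (01).


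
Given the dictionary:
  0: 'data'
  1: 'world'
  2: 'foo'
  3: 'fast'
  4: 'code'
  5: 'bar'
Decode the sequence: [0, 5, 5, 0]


Look up each index in the dictionary:
  0 -> 'data'
  5 -> 'bar'
  5 -> 'bar'
  0 -> 'data'

Decoded: "data bar bar data"


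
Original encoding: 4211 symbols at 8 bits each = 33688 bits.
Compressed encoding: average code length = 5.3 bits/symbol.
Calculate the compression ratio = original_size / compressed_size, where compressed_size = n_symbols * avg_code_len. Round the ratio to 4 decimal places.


original_size = n_symbols * orig_bits = 4211 * 8 = 33688 bits
compressed_size = n_symbols * avg_code_len = 4211 * 5.3 = 22318.3 bits
ratio = original_size / compressed_size = 33688 / 22318.3 = 1.5094

Compression ratio = 1.5094


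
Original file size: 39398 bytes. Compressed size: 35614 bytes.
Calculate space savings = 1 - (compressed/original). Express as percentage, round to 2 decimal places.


ratio = compressed/original = 35614/39398 = 0.903955
savings = 1 - ratio = 1 - 0.903955 = 0.096045
as a percentage: 0.096045 * 100 = 9.6%

Space savings = 1 - 35614/39398 = 9.6%


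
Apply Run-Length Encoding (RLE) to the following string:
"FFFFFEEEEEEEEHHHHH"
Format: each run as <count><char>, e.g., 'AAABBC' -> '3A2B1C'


Scanning runs left to right:
  i=0: run of 'F' x 5 -> '5F'
  i=5: run of 'E' x 8 -> '8E'
  i=13: run of 'H' x 5 -> '5H'

RLE = 5F8E5H


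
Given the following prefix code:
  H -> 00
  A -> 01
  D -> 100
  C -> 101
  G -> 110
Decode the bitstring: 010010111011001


Decoding step by step:
Bits 01 -> A
Bits 00 -> H
Bits 101 -> C
Bits 110 -> G
Bits 110 -> G
Bits 01 -> A


Decoded message: AHCGGA


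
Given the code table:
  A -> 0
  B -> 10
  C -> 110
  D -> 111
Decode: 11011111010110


Decoding:
110 -> C
111 -> D
110 -> C
10 -> B
110 -> C


Result: CDCBC


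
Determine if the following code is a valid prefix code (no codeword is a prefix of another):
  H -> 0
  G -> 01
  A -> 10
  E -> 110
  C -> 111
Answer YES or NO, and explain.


Checking each pair (does one codeword prefix another?):
  H='0' vs G='01': prefix -- VIOLATION

NO -- this is NOT a valid prefix code. H (0) is a prefix of G (01).


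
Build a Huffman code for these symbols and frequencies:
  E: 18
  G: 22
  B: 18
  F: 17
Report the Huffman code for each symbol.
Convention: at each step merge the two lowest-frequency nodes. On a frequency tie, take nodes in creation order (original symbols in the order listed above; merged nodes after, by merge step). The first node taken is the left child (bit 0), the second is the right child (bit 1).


Huffman tree construction:
Step 1: Merge F(17) + E(18) = 35
Step 2: Merge B(18) + G(22) = 40
Step 3: Merge (F+E)(35) + (B+G)(40) = 75
Read each symbol's code off the tree from the root (left child = 0, right child = 1).

Codes:
  E: 01 (length 2)
  G: 11 (length 2)
  B: 10 (length 2)
  F: 00 (length 2)
Average code length: 150/75 = 2.0000 bits/symbol


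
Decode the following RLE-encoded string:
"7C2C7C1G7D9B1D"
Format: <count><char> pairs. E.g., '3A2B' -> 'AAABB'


Expanding each <count><char> pair:
  7C -> 'CCCCCCC'
  2C -> 'CC'
  7C -> 'CCCCCCC'
  1G -> 'G'
  7D -> 'DDDDDDD'
  9B -> 'BBBBBBBBB'
  1D -> 'D'

Decoded = CCCCCCCCCCCCCCCCGDDDDDDDBBBBBBBBBD


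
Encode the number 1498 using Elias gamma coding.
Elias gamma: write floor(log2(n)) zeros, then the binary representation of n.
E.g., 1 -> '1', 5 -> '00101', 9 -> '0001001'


num_bits = floor(log2(1498)) + 1 = 11
leading_zeros = num_bits - 1 = 10
binary(1498) = 10111011010

Elias gamma(1498) = '0000000000' + '10111011010' = 000000000010111011010 (21 bits)


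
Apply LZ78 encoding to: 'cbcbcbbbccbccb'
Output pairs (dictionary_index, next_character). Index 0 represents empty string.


LZ78 encoding steps:
Dictionary: {0: ''}
Step 1: w='' (idx 0), next='c' -> output (0, 'c'), add 'c' as idx 1
Step 2: w='' (idx 0), next='b' -> output (0, 'b'), add 'b' as idx 2
Step 3: w='c' (idx 1), next='b' -> output (1, 'b'), add 'cb' as idx 3
Step 4: w='cb' (idx 3), next='b' -> output (3, 'b'), add 'cbb' as idx 4
Step 5: w='b' (idx 2), next='c' -> output (2, 'c'), add 'bc' as idx 5
Step 6: w='cb' (idx 3), next='c' -> output (3, 'c'), add 'cbc' as idx 6
Step 7: w='cb' (idx 3), end of input -> output (3, '')


Encoded: [(0, 'c'), (0, 'b'), (1, 'b'), (3, 'b'), (2, 'c'), (3, 'c'), (3, '')]


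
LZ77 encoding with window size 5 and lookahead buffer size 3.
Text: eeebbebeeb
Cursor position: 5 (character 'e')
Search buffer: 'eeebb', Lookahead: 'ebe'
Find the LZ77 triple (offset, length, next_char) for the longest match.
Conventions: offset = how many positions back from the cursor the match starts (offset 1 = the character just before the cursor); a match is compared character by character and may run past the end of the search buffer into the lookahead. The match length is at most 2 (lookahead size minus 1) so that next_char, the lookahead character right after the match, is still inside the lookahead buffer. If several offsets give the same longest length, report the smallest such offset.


Try each offset into the search buffer:
  offset=1 (pos 4, char 'b'): match length 0
  offset=2 (pos 3, char 'b'): match length 0
  offset=3 (pos 2, char 'e'): match length 2
  offset=4 (pos 1, char 'e'): match length 1
  offset=5 (pos 0, char 'e'): match length 1
Longest match has length 2 at offset 3.
next_char = character at position 5 + 2 = 7 -> 'e'

Best match: offset=3, length=2 (matching 'eb' starting at position 2)
LZ77 triple: (3, 2, 'e')


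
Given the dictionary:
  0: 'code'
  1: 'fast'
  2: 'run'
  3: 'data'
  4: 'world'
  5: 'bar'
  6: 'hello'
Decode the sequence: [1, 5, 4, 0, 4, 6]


Look up each index in the dictionary:
  1 -> 'fast'
  5 -> 'bar'
  4 -> 'world'
  0 -> 'code'
  4 -> 'world'
  6 -> 'hello'

Decoded: "fast bar world code world hello"


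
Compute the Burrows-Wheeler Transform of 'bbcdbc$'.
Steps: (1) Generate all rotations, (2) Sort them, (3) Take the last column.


Rotations (sorted):
  0: $bbcdbc -> last char: c
  1: bbcdbc$ -> last char: $
  2: bc$bbcd -> last char: d
  3: bcdbc$b -> last char: b
  4: c$bbcdb -> last char: b
  5: cdbc$bb -> last char: b
  6: dbc$bbc -> last char: c


BWT = c$dbbbc


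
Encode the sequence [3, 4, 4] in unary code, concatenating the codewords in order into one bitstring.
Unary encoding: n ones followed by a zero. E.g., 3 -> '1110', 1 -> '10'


Encode each number as n ones followed by a terminating 0:
  3 -> 1110 (4 bits)
  4 -> 11110 (5 bits)
  4 -> 11110 (5 bits)
Total length = 4 + 5 + 5 = 14 bits.

Unary([3, 4, 4]) = 11101111011110 (14 bits)


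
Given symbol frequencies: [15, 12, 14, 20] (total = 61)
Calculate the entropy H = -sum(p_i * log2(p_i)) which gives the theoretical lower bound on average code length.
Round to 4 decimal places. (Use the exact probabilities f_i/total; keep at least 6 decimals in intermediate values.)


Per-symbol terms -p_i * log2(p_i) with p_i = f_i/61:
  p = 15/61 = 0.245902: log2(p) = -2.023847, -p*log2(p) = 0.497667
  p = 12/61 = 0.196721: log2(p) = -2.345775, -p*log2(p) = 0.461464
  p = 14/61 = 0.229508: log2(p) = -2.123382, -p*log2(p) = 0.487334
  p = 20/61 = 0.327869: log2(p) = -1.608809, -p*log2(p) = 0.527478
H = 0.497667 + 0.461464 + 0.487334 + 0.527478 = 1.973943

H = 1.9739 bits/symbol


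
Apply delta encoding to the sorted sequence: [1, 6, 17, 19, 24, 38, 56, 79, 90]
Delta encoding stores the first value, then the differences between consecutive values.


First value: 1
Deltas:
  6 - 1 = 5
  17 - 6 = 11
  19 - 17 = 2
  24 - 19 = 5
  38 - 24 = 14
  56 - 38 = 18
  79 - 56 = 23
  90 - 79 = 11


Delta encoded: [1, 5, 11, 2, 5, 14, 18, 23, 11]


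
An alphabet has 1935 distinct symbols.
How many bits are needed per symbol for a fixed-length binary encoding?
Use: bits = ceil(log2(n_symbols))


log2(1935) = 10.9181
Bracket: 2^10 = 1024 < 1935 <= 2^11 = 2048
So ceil(log2(1935)) = 11

bits = ceil(log2(1935)) = ceil(10.9181) = 11 bits


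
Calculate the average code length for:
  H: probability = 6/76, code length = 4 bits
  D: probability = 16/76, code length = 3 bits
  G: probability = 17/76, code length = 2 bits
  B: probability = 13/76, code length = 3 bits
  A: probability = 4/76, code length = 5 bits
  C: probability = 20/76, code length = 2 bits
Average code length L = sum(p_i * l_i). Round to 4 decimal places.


Weighted contributions p_i * l_i:
  H: (6/76) * 4 = 24/76
  D: (16/76) * 3 = 48/76
  G: (17/76) * 2 = 34/76
  B: (13/76) * 3 = 39/76
  A: (4/76) * 5 = 20/76
  C: (20/76) * 2 = 40/76
Sum = (24 + 48 + 34 + 39 + 20 + 40)/76 = 205/76

L = 205/76 = 2.6974 bits/symbol


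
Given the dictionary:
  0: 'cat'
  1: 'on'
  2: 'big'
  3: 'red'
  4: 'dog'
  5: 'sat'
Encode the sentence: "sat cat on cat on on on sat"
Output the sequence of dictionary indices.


Look up each word in the dictionary:
  'sat' -> 5
  'cat' -> 0
  'on' -> 1
  'cat' -> 0
  'on' -> 1
  'on' -> 1
  'on' -> 1
  'sat' -> 5

Encoded: [5, 0, 1, 0, 1, 1, 1, 5]


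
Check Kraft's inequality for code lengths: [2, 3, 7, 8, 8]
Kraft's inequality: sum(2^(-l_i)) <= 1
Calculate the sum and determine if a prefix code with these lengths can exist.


Sum = 2^(-2) + 2^(-3) + 2^(-7) + 2^(-8) + 2^(-8)
    = 0.25 + 0.125 + 0.0078125 + 0.00390625 + 0.00390625
    = 100/256 = 0.390625
Since 0.390625 <= 1, Kraft's inequality IS satisfied.
A prefix code with these lengths CAN exist.

Kraft sum = 0.390625. Satisfied.


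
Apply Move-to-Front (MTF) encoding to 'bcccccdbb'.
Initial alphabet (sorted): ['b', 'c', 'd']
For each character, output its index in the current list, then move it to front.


MTF encoding:
'b': index 0 in ['b', 'c', 'd'] -> ['b', 'c', 'd']
'c': index 1 in ['b', 'c', 'd'] -> ['c', 'b', 'd']
'c': index 0 in ['c', 'b', 'd'] -> ['c', 'b', 'd']
'c': index 0 in ['c', 'b', 'd'] -> ['c', 'b', 'd']
'c': index 0 in ['c', 'b', 'd'] -> ['c', 'b', 'd']
'c': index 0 in ['c', 'b', 'd'] -> ['c', 'b', 'd']
'd': index 2 in ['c', 'b', 'd'] -> ['d', 'c', 'b']
'b': index 2 in ['d', 'c', 'b'] -> ['b', 'd', 'c']
'b': index 0 in ['b', 'd', 'c'] -> ['b', 'd', 'c']


Output: [0, 1, 0, 0, 0, 0, 2, 2, 0]


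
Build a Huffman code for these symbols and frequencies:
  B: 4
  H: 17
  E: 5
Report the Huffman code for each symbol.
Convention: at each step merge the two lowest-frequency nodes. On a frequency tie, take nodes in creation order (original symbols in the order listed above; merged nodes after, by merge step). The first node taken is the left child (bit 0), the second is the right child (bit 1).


Huffman tree construction:
Step 1: Merge B(4) + E(5) = 9
Step 2: Merge (B+E)(9) + H(17) = 26
Read each symbol's code off the tree from the root (left child = 0, right child = 1).

Codes:
  B: 00 (length 2)
  H: 1 (length 1)
  E: 01 (length 2)
Average code length: 35/26 = 1.3462 bits/symbol


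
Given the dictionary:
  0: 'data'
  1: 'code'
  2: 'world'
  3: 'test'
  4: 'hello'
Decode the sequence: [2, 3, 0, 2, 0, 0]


Look up each index in the dictionary:
  2 -> 'world'
  3 -> 'test'
  0 -> 'data'
  2 -> 'world'
  0 -> 'data'
  0 -> 'data'

Decoded: "world test data world data data"


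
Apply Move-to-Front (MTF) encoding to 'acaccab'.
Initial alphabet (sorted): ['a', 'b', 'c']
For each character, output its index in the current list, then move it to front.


MTF encoding:
'a': index 0 in ['a', 'b', 'c'] -> ['a', 'b', 'c']
'c': index 2 in ['a', 'b', 'c'] -> ['c', 'a', 'b']
'a': index 1 in ['c', 'a', 'b'] -> ['a', 'c', 'b']
'c': index 1 in ['a', 'c', 'b'] -> ['c', 'a', 'b']
'c': index 0 in ['c', 'a', 'b'] -> ['c', 'a', 'b']
'a': index 1 in ['c', 'a', 'b'] -> ['a', 'c', 'b']
'b': index 2 in ['a', 'c', 'b'] -> ['b', 'a', 'c']


Output: [0, 2, 1, 1, 0, 1, 2]


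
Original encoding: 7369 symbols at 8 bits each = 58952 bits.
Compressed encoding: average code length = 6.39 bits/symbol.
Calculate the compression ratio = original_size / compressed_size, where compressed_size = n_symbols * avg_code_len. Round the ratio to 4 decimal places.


original_size = n_symbols * orig_bits = 7369 * 8 = 58952 bits
compressed_size = n_symbols * avg_code_len = 7369 * 6.39 = 47087.91 bits
ratio = original_size / compressed_size = 58952 / 47087.91 = 1.252

Compression ratio = 1.252


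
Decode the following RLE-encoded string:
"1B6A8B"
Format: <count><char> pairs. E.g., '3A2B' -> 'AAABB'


Expanding each <count><char> pair:
  1B -> 'B'
  6A -> 'AAAAAA'
  8B -> 'BBBBBBBB'

Decoded = BAAAAAABBBBBBBB


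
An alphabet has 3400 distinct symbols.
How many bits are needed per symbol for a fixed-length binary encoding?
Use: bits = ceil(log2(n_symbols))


log2(3400) = 11.7313
Bracket: 2^11 = 2048 < 3400 <= 2^12 = 4096
So ceil(log2(3400)) = 12

bits = ceil(log2(3400)) = ceil(11.7313) = 12 bits
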